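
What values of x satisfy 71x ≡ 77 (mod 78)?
x ≡ 67 (mod 78)

gcd(71, 78) = 1, which divides 77, so solutions exist.
Find 71^(-1) mod 78 by the extended Euclidean algorithm:
78 = 1 × 71 + 7  ⟹  7 = (1)·78 + (-1)·71
71 = 10 × 7 + 1  ⟹  1 = (-10)·78 + (11)·71
So (11)·71 ≡ 1 (mod 78), i.e. 71^(-1) ≡ 11 (mod 78).
x ≡ 11 × 77 = 847 ≡ 67 (mod 78).
Check: 71 × 67 = 4757 ≡ 77 (mod 78).
Unique solution: x ≡ 67 (mod 78)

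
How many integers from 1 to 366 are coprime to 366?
120

366 = 2 × 3 × 61
φ(n) = n × ∏(1 - 1/p) for each prime p dividing n
φ(366) = 366 × (1 - 1/2) × (1 - 1/3) × (1 - 1/61) = 120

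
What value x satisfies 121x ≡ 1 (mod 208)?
153

gcd(121, 208) = 1, so the inverse exists.
Extended Euclidean algorithm on (208, 121):
208 = 1 × 121 + 87  ⟹  87 = (1)·208 + (-1)·121
121 = 1 × 87 + 34  ⟹  34 = (-1)·208 + (2)·121
87 = 2 × 34 + 19  ⟹  19 = (3)·208 + (-5)·121
34 = 1 × 19 + 15  ⟹  15 = (-4)·208 + (7)·121
19 = 1 × 15 + 4  ⟹  4 = (7)·208 + (-12)·121
15 = 3 × 4 + 3  ⟹  3 = (-25)·208 + (43)·121
4 = 1 × 3 + 1  ⟹  1 = (32)·208 + (-55)·121
So (-55)·121 ≡ 1 (mod 208), i.e. 121^(-1) ≡ -55 ≡ 153 (mod 208).
Check: 121 × 153 = 18513 ≡ 1 (mod 208)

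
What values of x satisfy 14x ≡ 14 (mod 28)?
x ≡ 1 (mod 2)

gcd(14, 28) = 14, which divides 14, so solutions exist.
Divide through by 14: x ≡ 1 (mod 2).
The coefficient of x is now 1, so x ≡ 1 (mod 2).
Check: 14 × 1 = 14 ≡ 14 (mod 28).
x ≡ 1 (mod 2), giving 14 solutions mod 28.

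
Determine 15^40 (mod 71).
30

Repeated squaring. Binary of 40 = 101000.
15^1 ≡ 15 (mod 71); 15^2 ≡ 12 (mod 71); 15^4 ≡ 2 (mod 71); 15^8 ≡ 4 (mod 71); 15^16 ≡ 16 (mod 71); 15^32 ≡ 43 (mod 71)
15^40 = 15^8 × 15^32 ≡ 30 (mod 71)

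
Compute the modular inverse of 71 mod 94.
49

gcd(71, 94) = 1, so the inverse exists.
Extended Euclidean algorithm on (94, 71):
94 = 1 × 71 + 23  ⟹  23 = (1)·94 + (-1)·71
71 = 3 × 23 + 2  ⟹  2 = (-3)·94 + (4)·71
23 = 11 × 2 + 1  ⟹  1 = (34)·94 + (-45)·71
So (-45)·71 ≡ 1 (mod 94), i.e. 71^(-1) ≡ -45 ≡ 49 (mod 94).
Check: 71 × 49 = 3479 ≡ 1 (mod 94)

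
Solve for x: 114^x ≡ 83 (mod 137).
73

Baby-step giant-step with step n = ⌈√137⌉ = 12.
Baby steps 114^j mod 137 (j:value) for j=0..11: 0:1, 1:114, 2:118, 3:26, 4:87, 5:54, 6:128, 7:70, 8:34, 9:40, 10:39, 11:62.
Giant-step multiplier: 114^(-12) ≡ 114^(136-12) = 114^124 ≡ 22 (mod 137).
Giant steps γ_i = 83·22^i mod 137: γ_0=83, γ_1=45, γ_2=31, γ_3=134, γ_4=71, γ_5=55, γ_6=114 (in table at j=1).
x = i·n + j = 6·12 + 1 = 73.
Check: 114^73 ≡ 83 (mod 137).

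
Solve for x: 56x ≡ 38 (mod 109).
x ≡ 98 (mod 109)

gcd(56, 109) = 1, which divides 38, so solutions exist.
Find 56^(-1) mod 109 by the extended Euclidean algorithm:
109 = 1 × 56 + 53  ⟹  53 = (1)·109 + (-1)·56
56 = 1 × 53 + 3  ⟹  3 = (-1)·109 + (2)·56
53 = 17 × 3 + 2  ⟹  2 = (18)·109 + (-35)·56
3 = 1 × 2 + 1  ⟹  1 = (-19)·109 + (37)·56
So (37)·56 ≡ 1 (mod 109), i.e. 56^(-1) ≡ 37 (mod 109).
x ≡ 37 × 38 = 1406 ≡ 98 (mod 109).
Check: 56 × 98 = 5488 ≡ 38 (mod 109).
Unique solution: x ≡ 98 (mod 109)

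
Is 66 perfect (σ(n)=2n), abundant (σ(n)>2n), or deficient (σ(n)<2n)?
abundant

Proper divisors of 66: sum = 1 + 2 + 3 + 6 + 11 + 22 + 33 = 78
Since 78 > 66, 66 is abundant.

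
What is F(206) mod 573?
32

Matrix identity: Q^n = [[F_(n+1), F_n], [F_n, F_(n-1)]] with Q = [[1,1],[1,0]].
n = 206 = 11001110₂. Square-and-multiply, entries mod 573:
Q^1 = [[1,1],[1,0]]
Q^3 = (Q^1)²·Q = [[3,2],[2,1]]
Q^6 = (Q^3)² = [[13,8],[8,5]]
Q^12 = (Q^6)² = [[233,144],[144,89]]
Q^25 = (Q^12)²·Q = [[490,535],[535,528]]
Q^51 = (Q^25)²·Q = [[18,311],[311,280]]
Q^103 = (Q^51)²·Q = [[60,208],[208,425]]
Q^206 = (Q^103)² = [[451,32],[32,419]]
F_206 mod 573 = Q^206[0][1] = 32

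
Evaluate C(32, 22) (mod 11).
1

Using Lucas' theorem:
Write n=32 and k=22 in base 11:
n in base 11: [2, 10]
k in base 11: [2, 0]
C(32,22) mod 11 = ∏ C(n_i, k_i) mod 11
Digit binomials (mod 11): C(2,2) = 1; C(10,0) = 1
Product: 1 × 1 = 1 ≡ 1 (mod 11)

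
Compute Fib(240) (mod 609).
378

Matrix identity: Q^n = [[F_(n+1), F_n], [F_n, F_(n-1)]] with Q = [[1,1],[1,0]].
n = 240 = 11110000₂. Square-and-multiply, entries mod 609:
Q^1 = [[1,1],[1,0]]
Q^3 = (Q^1)²·Q = [[3,2],[2,1]]
Q^7 = (Q^3)²·Q = [[21,13],[13,8]]
Q^15 = (Q^7)²·Q = [[378,1],[1,377]]
Q^30 = (Q^15)² = [[379,146],[146,233]]
Q^60 = (Q^30)² = [[527,438],[438,89]]
Q^120 = (Q^60)² = [[34,21],[21,13]]
Q^240 = (Q^120)² = [[379,378],[378,1]]
F_240 mod 609 = Q^240[0][1] = 378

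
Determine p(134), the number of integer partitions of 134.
8149040695

p(n) counts ways to write n as a sum of positive integers (order ignored).
Euler's pentagonal recurrence: p(k) = p(k-1) + p(k-2) - p(k-5) - p(k-7) + p(k-12) + p(k-15) - ... (offsets j(3j∓1)/2, signs ++--, p(0)=1, p(<0)=0).
DP table for k = 0..133: p(0)=1, p(1)=1, p(2)=2, p(3)=3, p(4)=5, p(5)=7, p(6)=11, p(7)=15, p(8)=22, p(9)=30, p(10)=42, p(11)=56, p(12)=77, p(13)=101, p(14)=135, p(15)=176, p(16)=231, p(17)=297, p(18)=385, p(19)=490, p(20)=627, p(21)=792, p(22)=1002, p(23)=1255, p(24)=1575, p(25)=1958, p(26)=2436, p(27)=3010, p(28)=3718, p(29)=4565, p(30)=5604, p(31)=6842, p(32)=8349, p(33)=10143, p(34)=12310, p(35)=14883, p(36)=17977, p(37)=21637, p(38)=26015, p(39)=31185, p(40)=37338, p(41)=44583, p(42)=53174, p(43)=63261, p(44)=75175, p(45)=89134, p(46)=105558, p(47)=124754, p(48)=147273, p(49)=173525, p(50)=204226, p(51)=239943, p(52)=281589, p(53)=329931, p(54)=386155, p(55)=451276, p(56)=526823, p(57)=614154, p(58)=715220, p(59)=831820, p(60)=966467, p(61)=1121505, p(62)=1300156, p(63)=1505499, p(64)=1741630, p(65)=2012558, p(66)=2323520, p(67)=2679689, p(68)=3087735, p(69)=3554345, p(70)=4087968, p(71)=4697205, p(72)=5392783, p(73)=6185689, p(74)=7089500, p(75)=8118264, p(76)=9289091, p(77)=10619863, p(78)=12132164, p(79)=13848650, p(80)=15796476, p(81)=18004327, p(82)=20506255, p(83)=23338469, p(84)=26543660, p(85)=30167357, p(86)=34262962, p(87)=38887673, p(88)=44108109, p(89)=49995925, p(90)=56634173, p(91)=64112359, p(92)=72533807, p(93)=82010177, p(94)=92669720, p(95)=104651419, p(96)=118114304, p(97)=133230930, p(98)=150198136, p(99)=169229875, p(100)=190569292, p(101)=214481126, p(102)=241265379, p(103)=271248950, p(104)=304801365, p(105)=342325709, p(106)=384276336, p(107)=431149389, p(108)=483502844, p(109)=541946240, p(110)=607163746, p(111)=679903203, p(112)=761002156, p(113)=851376628, p(114)=952050665, p(115)=1064144451, p(116)=1188908248, p(117)=1327710076, p(118)=1482074143, p(119)=1653668665, p(120)=1844349560, p(121)=2056148051, p(122)=2291320912, p(123)=2552338241, p(124)=2841940500, p(125)=3163127352, p(126)=3519222692, p(127)=3913864295, p(128)=4351078600, p(129)=4835271870, p(130)=5371315400, p(131)=5964539504, p(132)=6620830889, p(133)=7346629512.
Final step: p(134) = p(133) + p(132) - p(129) - p(127) + p(122) + p(119) - p(112) - p(108) + p(99) + p(94) - p(83) - p(77) + p(64) + p(57) - p(42) - p(34) + p(17) + p(8)
= 7346629512 + 6620830889 - 4835271870 - 3913864295 + 2291320912 + 1653668665 - 761002156 - 483502844 + 169229875 + 92669720 - 23338469 - 10619863 + 1741630 + 614154 - 53174 - 12310 + 297 + 22
= 8149040695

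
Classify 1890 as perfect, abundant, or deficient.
abundant

Proper divisors of 1890: sum = 1 + 2 + 3 + 5 + 6 + 7 + 9 + 10 + ... + 315 + 378 + 630 + 945 (31 divisors) = 3870
Since 3870 > 1890, 1890 is abundant.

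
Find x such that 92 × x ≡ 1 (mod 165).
113

gcd(92, 165) = 1, so the inverse exists.
Extended Euclidean algorithm on (165, 92):
165 = 1 × 92 + 73  ⟹  73 = (1)·165 + (-1)·92
92 = 1 × 73 + 19  ⟹  19 = (-1)·165 + (2)·92
73 = 3 × 19 + 16  ⟹  16 = (4)·165 + (-7)·92
19 = 1 × 16 + 3  ⟹  3 = (-5)·165 + (9)·92
16 = 5 × 3 + 1  ⟹  1 = (29)·165 + (-52)·92
So (-52)·92 ≡ 1 (mod 165), i.e. 92^(-1) ≡ -52 ≡ 113 (mod 165).
Check: 92 × 113 = 10396 ≡ 1 (mod 165)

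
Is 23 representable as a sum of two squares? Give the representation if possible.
Not possible

Factorization: 23 = 23
By Fermat: n is sum of two squares iff every prime p ≡ 3 (mod 4) appears to even power.
Prime(s) ≡ 3 (mod 4) with odd exponent: [(23, 1)]
Therefore 23 cannot be expressed as a² + b².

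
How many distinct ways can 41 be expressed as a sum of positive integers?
44583

p(n) counts ways to write n as a sum of positive integers (order ignored).
Euler's pentagonal recurrence: p(k) = p(k-1) + p(k-2) - p(k-5) - p(k-7) + p(k-12) + p(k-15) - ... (offsets j(3j∓1)/2, signs ++--, p(0)=1, p(<0)=0).
DP table for k = 0..40: p(0)=1, p(1)=1, p(2)=2, p(3)=3, p(4)=5, p(5)=7, p(6)=11, p(7)=15, p(8)=22, p(9)=30, p(10)=42, p(11)=56, p(12)=77, p(13)=101, p(14)=135, p(15)=176, p(16)=231, p(17)=297, p(18)=385, p(19)=490, p(20)=627, p(21)=792, p(22)=1002, p(23)=1255, p(24)=1575, p(25)=1958, p(26)=2436, p(27)=3010, p(28)=3718, p(29)=4565, p(30)=5604, p(31)=6842, p(32)=8349, p(33)=10143, p(34)=12310, p(35)=14883, p(36)=17977, p(37)=21637, p(38)=26015, p(39)=31185, p(40)=37338.
Final step: p(41) = p(40) + p(39) - p(36) - p(34) + p(29) + p(26) - p(19) - p(15) + p(6) + p(1)
= 37338 + 31185 - 17977 - 12310 + 4565 + 2436 - 490 - 176 + 11 + 1
= 44583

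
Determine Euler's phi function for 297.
180

297 = 3^3 × 11
φ(n) = n × ∏(1 - 1/p) for each prime p dividing n
φ(297) = 297 × (1 - 1/3) × (1 - 1/11) = 180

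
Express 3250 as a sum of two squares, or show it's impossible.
1² + 57² (a=1, b=57)

Factorization: 3250 = 2 × 5^3 × 13
By Fermat: n is sum of two squares iff every prime p ≡ 3 (mod 4) appears to even power.
All primes ≡ 3 (mod 4) appear to even power.
Search a = 0, 1, 2, … for 3250 - a² a perfect square: first hit at a = 1: 3250 - 1 = 3249 = 57².
3250 = 1² + 57² = 1 + 3249 ✓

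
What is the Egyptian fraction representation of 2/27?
1/14 + 1/378

Greedy algorithm:
2/27: ceiling(27/2) = 14, use 1/14
1/378: ceiling(378/1) = 378, use 1/378
Result: 2/27 = 1/14 + 1/378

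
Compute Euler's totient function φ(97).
96

97 = 97
φ(n) = n × ∏(1 - 1/p) for each prime p dividing n
φ(97) = 97 × (1 - 1/97) = 96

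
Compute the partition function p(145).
24908858009

p(n) counts ways to write n as a sum of positive integers (order ignored).
Euler's pentagonal recurrence: p(k) = p(k-1) + p(k-2) - p(k-5) - p(k-7) + p(k-12) + p(k-15) - ... (offsets j(3j∓1)/2, signs ++--, p(0)=1, p(<0)=0).
DP table for k = 0..144: p(0)=1, p(1)=1, p(2)=2, p(3)=3, p(4)=5, p(5)=7, p(6)=11, p(7)=15, p(8)=22, p(9)=30, p(10)=42, p(11)=56, p(12)=77, p(13)=101, p(14)=135, p(15)=176, p(16)=231, p(17)=297, p(18)=385, p(19)=490, p(20)=627, p(21)=792, p(22)=1002, p(23)=1255, p(24)=1575, p(25)=1958, p(26)=2436, p(27)=3010, p(28)=3718, p(29)=4565, p(30)=5604, p(31)=6842, p(32)=8349, p(33)=10143, p(34)=12310, p(35)=14883, p(36)=17977, p(37)=21637, p(38)=26015, p(39)=31185, p(40)=37338, p(41)=44583, p(42)=53174, p(43)=63261, p(44)=75175, p(45)=89134, p(46)=105558, p(47)=124754, p(48)=147273, p(49)=173525, p(50)=204226, p(51)=239943, p(52)=281589, p(53)=329931, p(54)=386155, p(55)=451276, p(56)=526823, p(57)=614154, p(58)=715220, p(59)=831820, p(60)=966467, p(61)=1121505, p(62)=1300156, p(63)=1505499, p(64)=1741630, p(65)=2012558, p(66)=2323520, p(67)=2679689, p(68)=3087735, p(69)=3554345, p(70)=4087968, p(71)=4697205, p(72)=5392783, p(73)=6185689, p(74)=7089500, p(75)=8118264, p(76)=9289091, p(77)=10619863, p(78)=12132164, p(79)=13848650, p(80)=15796476, p(81)=18004327, p(82)=20506255, p(83)=23338469, p(84)=26543660, p(85)=30167357, p(86)=34262962, p(87)=38887673, p(88)=44108109, p(89)=49995925, p(90)=56634173, p(91)=64112359, p(92)=72533807, p(93)=82010177, p(94)=92669720, p(95)=104651419, p(96)=118114304, p(97)=133230930, p(98)=150198136, p(99)=169229875, p(100)=190569292, p(101)=214481126, p(102)=241265379, p(103)=271248950, p(104)=304801365, p(105)=342325709, p(106)=384276336, p(107)=431149389, p(108)=483502844, p(109)=541946240, p(110)=607163746, p(111)=679903203, p(112)=761002156, p(113)=851376628, p(114)=952050665, p(115)=1064144451, p(116)=1188908248, p(117)=1327710076, p(118)=1482074143, p(119)=1653668665, p(120)=1844349560, p(121)=2056148051, p(122)=2291320912, p(123)=2552338241, p(124)=2841940500, p(125)=3163127352, p(126)=3519222692, p(127)=3913864295, p(128)=4351078600, p(129)=4835271870, p(130)=5371315400, p(131)=5964539504, p(132)=6620830889, p(133)=7346629512, p(134)=8149040695, p(135)=9035836076, p(136)=10015581680, p(137)=11097645016, p(138)=12292341831, p(139)=13610949895, p(140)=15065878135, p(141)=16670689208, p(142)=18440293320, p(143)=20390982757, p(144)=22540654445.
Final step: p(145) = p(144) + p(143) - p(140) - p(138) + p(133) + p(130) - p(123) - p(119) + p(110) + p(105) - p(94) - p(88) + p(75) + p(68) - p(53) - p(45) + p(28) + p(19) - p(0)
= 22540654445 + 20390982757 - 15065878135 - 12292341831 + 7346629512 + 5371315400 - 2552338241 - 1653668665 + 607163746 + 342325709 - 92669720 - 44108109 + 8118264 + 3087735 - 329931 - 89134 + 3718 + 490 - 1
= 24908858009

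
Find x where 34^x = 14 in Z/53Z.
25

Baby-step giant-step with step n = ⌈√53⌉ = 8.
Baby steps 34^j mod 53 (j:value) for j=0..7: 0:1, 1:34, 2:43, 3:31, 4:47, 5:8, 6:7, 7:26.
Giant-step multiplier: 34^(-8) ≡ 34^(52-8) = 34^44 ≡ 28 (mod 53).
Giant steps γ_i = 14·28^i mod 53: γ_0=14, γ_1=21, γ_2=5, γ_3=34 (in table at j=1).
x = i·n + j = 3·8 + 1 = 25.
Check: 34^25 ≡ 14 (mod 53).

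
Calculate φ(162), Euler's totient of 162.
54

162 = 2 × 3^4
φ(n) = n × ∏(1 - 1/p) for each prime p dividing n
φ(162) = 162 × (1 - 1/2) × (1 - 1/3) = 54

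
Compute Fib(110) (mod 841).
318

Matrix identity: Q^n = [[F_(n+1), F_n], [F_n, F_(n-1)]] with Q = [[1,1],[1,0]].
n = 110 = 1101110₂. Square-and-multiply, entries mod 841:
Q^1 = [[1,1],[1,0]]
Q^3 = (Q^1)²·Q = [[3,2],[2,1]]
Q^6 = (Q^3)² = [[13,8],[8,5]]
Q^13 = (Q^6)²·Q = [[377,233],[233,144]]
Q^27 = (Q^13)²·Q = [[754,465],[465,289]]
Q^55 = (Q^27)²·Q = [[667,88],[88,579]]
Q^110 = (Q^55)² = [[175,318],[318,698]]
F_110 mod 841 = Q^110[0][1] = 318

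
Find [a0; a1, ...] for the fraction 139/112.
[1; 4, 6, 1, 3]

Euclidean algorithm steps:
139 = 1 × 112 + 27
112 = 4 × 27 + 4
27 = 6 × 4 + 3
4 = 1 × 3 + 1
3 = 3 × 1 + 0
Continued fraction: [1; 4, 6, 1, 3]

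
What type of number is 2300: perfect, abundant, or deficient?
abundant

Proper divisors of 2300: sum = 1 + 2 + 4 + 5 + 10 + 20 + 23 + 25 + ... + 230 + 460 + 575 + 1150 (17 divisors) = 2908
Since 2908 > 2300, 2300 is abundant.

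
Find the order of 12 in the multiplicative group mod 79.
26

79 is prime, so ord(12) divides φ(79) = 78.
Divisors of 78: 1, 2, 3, 6, 13, 26, 39, 78.
Repeated squaring: 12^1 ≡ 12, 12^2 ≡ 65, 12^4 ≡ 38, 12^8 ≡ 22, 12^16 ≡ 10, 12^32 ≡ 21, 12^64 ≡ 46 (mod 79).
Test 12^d mod 79 for each divisor d in increasing order:
12^1 ≡ 12
12^2 ≡ 65
12^3 = 12^2·12^1 ≡ 69
12^6 = 12^4·12^2 ≡ 21
12^13 = 12^8·12^4·12^1 ≡ 78
12^26 = 12^16·12^8·12^2 ≡ 1  ← first divisor giving 1
The order is 26.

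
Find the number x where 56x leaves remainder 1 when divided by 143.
23

gcd(56, 143) = 1, so the inverse exists.
Extended Euclidean algorithm on (143, 56):
143 = 2 × 56 + 31  ⟹  31 = (1)·143 + (-2)·56
56 = 1 × 31 + 25  ⟹  25 = (-1)·143 + (3)·56
31 = 1 × 25 + 6  ⟹  6 = (2)·143 + (-5)·56
25 = 4 × 6 + 1  ⟹  1 = (-9)·143 + (23)·56
So (23)·56 ≡ 1 (mod 143), i.e. 56^(-1) ≡ 23 (mod 143).
Check: 56 × 23 = 1288 ≡ 1 (mod 143)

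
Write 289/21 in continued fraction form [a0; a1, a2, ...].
[13; 1, 3, 5]

Euclidean algorithm steps:
289 = 13 × 21 + 16
21 = 1 × 16 + 5
16 = 3 × 5 + 1
5 = 5 × 1 + 0
Continued fraction: [13; 1, 3, 5]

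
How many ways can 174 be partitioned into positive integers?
397125074750

p(n) counts ways to write n as a sum of positive integers (order ignored).
Euler's pentagonal recurrence: p(k) = p(k-1) + p(k-2) - p(k-5) - p(k-7) + p(k-12) + p(k-15) - ... (offsets j(3j∓1)/2, signs ++--, p(0)=1, p(<0)=0).
DP table for k = 0..173: p(0)=1, p(1)=1, p(2)=2, p(3)=3, p(4)=5, p(5)=7, p(6)=11, p(7)=15, p(8)=22, p(9)=30, p(10)=42, p(11)=56, p(12)=77, p(13)=101, p(14)=135, p(15)=176, p(16)=231, p(17)=297, p(18)=385, p(19)=490, p(20)=627, p(21)=792, p(22)=1002, p(23)=1255, p(24)=1575, p(25)=1958, p(26)=2436, p(27)=3010, p(28)=3718, p(29)=4565, p(30)=5604, p(31)=6842, p(32)=8349, p(33)=10143, p(34)=12310, p(35)=14883, p(36)=17977, p(37)=21637, p(38)=26015, p(39)=31185, p(40)=37338, p(41)=44583, p(42)=53174, p(43)=63261, p(44)=75175, p(45)=89134, p(46)=105558, p(47)=124754, p(48)=147273, p(49)=173525, p(50)=204226, p(51)=239943, p(52)=281589, p(53)=329931, p(54)=386155, p(55)=451276, p(56)=526823, p(57)=614154, p(58)=715220, p(59)=831820, p(60)=966467, p(61)=1121505, p(62)=1300156, p(63)=1505499, p(64)=1741630, p(65)=2012558, p(66)=2323520, p(67)=2679689, p(68)=3087735, p(69)=3554345, p(70)=4087968, p(71)=4697205, p(72)=5392783, p(73)=6185689, p(74)=7089500, p(75)=8118264, p(76)=9289091, p(77)=10619863, p(78)=12132164, p(79)=13848650, p(80)=15796476, p(81)=18004327, p(82)=20506255, p(83)=23338469, p(84)=26543660, p(85)=30167357, p(86)=34262962, p(87)=38887673, p(88)=44108109, p(89)=49995925, p(90)=56634173, p(91)=64112359, p(92)=72533807, p(93)=82010177, p(94)=92669720, p(95)=104651419, p(96)=118114304, p(97)=133230930, p(98)=150198136, p(99)=169229875, p(100)=190569292, p(101)=214481126, p(102)=241265379, p(103)=271248950, p(104)=304801365, p(105)=342325709, p(106)=384276336, p(107)=431149389, p(108)=483502844, p(109)=541946240, p(110)=607163746, p(111)=679903203, p(112)=761002156, p(113)=851376628, p(114)=952050665, p(115)=1064144451, p(116)=1188908248, p(117)=1327710076, p(118)=1482074143, p(119)=1653668665, p(120)=1844349560, p(121)=2056148051, p(122)=2291320912, p(123)=2552338241, p(124)=2841940500, p(125)=3163127352, p(126)=3519222692, p(127)=3913864295, p(128)=4351078600, p(129)=4835271870, p(130)=5371315400, p(131)=5964539504, p(132)=6620830889, p(133)=7346629512, p(134)=8149040695, p(135)=9035836076, p(136)=10015581680, p(137)=11097645016, p(138)=12292341831, p(139)=13610949895, p(140)=15065878135, p(141)=16670689208, p(142)=18440293320, p(143)=20390982757, p(144)=22540654445, p(145)=24908858009, p(146)=27517052599, p(147)=30388671978, p(148)=33549419497, p(149)=37027355200, p(150)=40853235313, p(151)=45060624582, p(152)=49686288421, p(153)=54770336324, p(154)=60356673280, p(155)=66493182097, p(156)=73232243759, p(157)=80630964769, p(158)=88751778802, p(159)=97662728555, p(160)=107438159466, p(161)=118159068427, p(162)=129913904637, p(163)=142798995930, p(164)=156919475295, p(165)=172389800255, p(166)=189334822579, p(167)=207890420102, p(168)=228204732751, p(169)=250438925115, p(170)=274768617130, p(171)=301384802048, p(172)=330495499613, p(173)=362326859895.
Final step: p(174) = p(173) + p(172) - p(169) - p(167) + p(162) + p(159) - p(152) - p(148) + p(139) + p(134) - p(123) - p(117) + p(104) + p(97) - p(82) - p(74) + p(57) + p(48) - p(29) - p(19)
= 362326859895 + 330495499613 - 250438925115 - 207890420102 + 129913904637 + 97662728555 - 49686288421 - 33549419497 + 13610949895 + 8149040695 - 2552338241 - 1327710076 + 304801365 + 133230930 - 20506255 - 7089500 + 614154 + 147273 - 4565 - 490
= 397125074750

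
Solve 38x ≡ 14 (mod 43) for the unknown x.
x ≡ 23 (mod 43)

gcd(38, 43) = 1, which divides 14, so solutions exist.
Find 38^(-1) mod 43 by the extended Euclidean algorithm:
43 = 1 × 38 + 5  ⟹  5 = (1)·43 + (-1)·38
38 = 7 × 5 + 3  ⟹  3 = (-7)·43 + (8)·38
5 = 1 × 3 + 2  ⟹  2 = (8)·43 + (-9)·38
3 = 1 × 2 + 1  ⟹  1 = (-15)·43 + (17)·38
So (17)·38 ≡ 1 (mod 43), i.e. 38^(-1) ≡ 17 (mod 43).
x ≡ 17 × 14 = 238 ≡ 23 (mod 43).
Check: 38 × 23 = 874 ≡ 14 (mod 43).
Unique solution: x ≡ 23 (mod 43)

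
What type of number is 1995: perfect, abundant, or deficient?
deficient

Proper divisors of 1995: sum = 1 + 3 + 5 + 7 + 15 + 19 + 21 + 35 + 57 + 95 + 105 + 133 + 285 + 399 + 665 = 1845
Since 1845 < 1995, 1995 is deficient.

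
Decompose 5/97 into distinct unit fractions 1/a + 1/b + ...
1/20 + 1/647 + 1/1255180

Greedy algorithm:
5/97: ceiling(97/5) = 20, use 1/20
3/1940: ceiling(1940/3) = 647, use 1/647
1/1255180: ceiling(1255180/1) = 1255180, use 1/1255180
Result: 5/97 = 1/20 + 1/647 + 1/1255180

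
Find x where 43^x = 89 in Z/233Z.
174

Baby-step giant-step with step n = ⌈√233⌉ = 16.
Baby steps 43^j mod 233 (j:value) for j=0..15: 0:1, 1:43, 2:218, 3:54, 4:225, 5:122, 6:120, 7:34, 8:64, 9:189, 10:205, 11:194, 12:187, 13:119, 14:224, 15:79.
Giant-step multiplier: 43^(-16) ≡ 43^(232-16) = 43^216 ≡ 126 (mod 233).
Giant steps γ_i = 89·126^i mod 233: γ_0=89, γ_1=30, γ_2=52, γ_3=28, γ_4=33, γ_5=197, γ_6=124, γ_7=13, γ_8=7, γ_9=183, γ_10=224 (in table at j=14).
x = i·n + j = 10·16 + 14 = 174.
Check: 43^174 ≡ 89 (mod 233).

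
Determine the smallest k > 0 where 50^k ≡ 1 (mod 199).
99

199 is prime, so ord(50) divides φ(199) = 198.
Divisors of 198: 1, 2, 3, 6, 9, 11, 18, 22, 33, 66, 99, 198.
Repeated squaring: 50^1 ≡ 50, 50^2 ≡ 112, 50^4 ≡ 7, 50^8 ≡ 49, 50^16 ≡ 13, 50^32 ≡ 169, 50^64 ≡ 104, 50^128 ≡ 70 (mod 199).
Test 50^d mod 199 for each divisor d in increasing order:
50^1 ≡ 50
50^2 ≡ 112
50^3 = 50^2·50^1 ≡ 28
50^6 = 50^4·50^2 ≡ 187
50^9 = 50^8·50^1 ≡ 62
50^11 = 50^8·50^2·50^1 ≡ 178
50^18 = 50^16·50^2 ≡ 63
50^22 = 50^16·50^4·50^2 ≡ 43
50^33 = 50^32·50^1 ≡ 92
50^66 = 50^64·50^2 ≡ 106
50^99 = 50^64·50^32·50^2·50^1 ≡ 1  ← first divisor giving 1
The order is 99.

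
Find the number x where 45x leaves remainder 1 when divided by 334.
193

gcd(45, 334) = 1, so the inverse exists.
Extended Euclidean algorithm on (334, 45):
334 = 7 × 45 + 19  ⟹  19 = (1)·334 + (-7)·45
45 = 2 × 19 + 7  ⟹  7 = (-2)·334 + (15)·45
19 = 2 × 7 + 5  ⟹  5 = (5)·334 + (-37)·45
7 = 1 × 5 + 2  ⟹  2 = (-7)·334 + (52)·45
5 = 2 × 2 + 1  ⟹  1 = (19)·334 + (-141)·45
So (-141)·45 ≡ 1 (mod 334), i.e. 45^(-1) ≡ -141 ≡ 193 (mod 334).
Check: 45 × 193 = 8685 ≡ 1 (mod 334)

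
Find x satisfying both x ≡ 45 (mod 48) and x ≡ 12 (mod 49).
1629

Using Chinese Remainder Theorem:
M = 48 × 49 = 2352
M1 = 49, M2 = 48
y1 = 49^(-1) mod 48 = 1
y2 = 48^(-1) mod 49 = 48
x = (45×49×1 + 12×48×48) mod 2352 = 1629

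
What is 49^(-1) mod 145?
74

gcd(49, 145) = 1, so the inverse exists.
Extended Euclidean algorithm on (145, 49):
145 = 2 × 49 + 47  ⟹  47 = (1)·145 + (-2)·49
49 = 1 × 47 + 2  ⟹  2 = (-1)·145 + (3)·49
47 = 23 × 2 + 1  ⟹  1 = (24)·145 + (-71)·49
So (-71)·49 ≡ 1 (mod 145), i.e. 49^(-1) ≡ -71 ≡ 74 (mod 145).
Check: 49 × 74 = 3626 ≡ 1 (mod 145)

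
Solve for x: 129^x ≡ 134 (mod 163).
20

Baby-step giant-step with step n = ⌈√163⌉ = 13.
Baby steps 129^j mod 163 (j:value) for j=0..12: 0:1, 1:129, 2:15, 3:142, 4:62, 5:11, 6:115, 7:2, 8:95, 9:30, 10:121, 11:124, 12:22.
Giant-step multiplier: 129^(-13) ≡ 129^(162-13) = 129^149 ≡ 73 (mod 163).
Giant steps γ_i = 134·73^i mod 163: γ_0=134, γ_1=2 (in table at j=7).
x = i·n + j = 1·13 + 7 = 20.
Check: 129^20 ≡ 134 (mod 163).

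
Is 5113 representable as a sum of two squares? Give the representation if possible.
48² + 53² (a=48, b=53)

Factorization: 5113 = 5113
By Fermat: n is sum of two squares iff every prime p ≡ 3 (mod 4) appears to even power.
All primes ≡ 3 (mod 4) appear to even power.
Search a = 0, 1, 2, … for 5113 - a² a perfect square: first hit at a = 48: 5113 - 2304 = 2809 = 53².
5113 = 48² + 53² = 2304 + 2809 ✓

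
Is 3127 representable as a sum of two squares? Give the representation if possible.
Not possible

Factorization: 3127 = 53 × 59
By Fermat: n is sum of two squares iff every prime p ≡ 3 (mod 4) appears to even power.
Prime(s) ≡ 3 (mod 4) with odd exponent: [(59, 1)]
Therefore 3127 cannot be expressed as a² + b².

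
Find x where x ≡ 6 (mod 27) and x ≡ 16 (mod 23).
384

Using Chinese Remainder Theorem:
M = 27 × 23 = 621
M1 = 23, M2 = 27
y1 = 23^(-1) mod 27 = 20
y2 = 27^(-1) mod 23 = 6
x = (6×23×20 + 16×27×6) mod 621 = 384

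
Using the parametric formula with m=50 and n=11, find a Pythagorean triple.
(2379, 1100, 2621)

Euclid's formula: a = m² - n², b = 2mn, c = m² + n²
m = 50, n = 11
a = 50² - 11² = 2500 - 121 = 2379
b = 2 × 50 × 11 = 1100
c = 50² + 11² = 2500 + 121 = 2621
Verification: 2379² + 1100² = 5659641 + 1210000 = 6869641 = 2621² ✓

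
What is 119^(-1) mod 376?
79

gcd(119, 376) = 1, so the inverse exists.
Extended Euclidean algorithm on (376, 119):
376 = 3 × 119 + 19  ⟹  19 = (1)·376 + (-3)·119
119 = 6 × 19 + 5  ⟹  5 = (-6)·376 + (19)·119
19 = 3 × 5 + 4  ⟹  4 = (19)·376 + (-60)·119
5 = 1 × 4 + 1  ⟹  1 = (-25)·376 + (79)·119
So (79)·119 ≡ 1 (mod 376), i.e. 119^(-1) ≡ 79 (mod 376).
Check: 119 × 79 = 9401 ≡ 1 (mod 376)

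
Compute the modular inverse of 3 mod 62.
21

gcd(3, 62) = 1, so the inverse exists.
Extended Euclidean algorithm on (62, 3):
62 = 20 × 3 + 2  ⟹  2 = (1)·62 + (-20)·3
3 = 1 × 2 + 1  ⟹  1 = (-1)·62 + (21)·3
So (21)·3 ≡ 1 (mod 62), i.e. 3^(-1) ≡ 21 (mod 62).
Check: 3 × 21 = 63 ≡ 1 (mod 62)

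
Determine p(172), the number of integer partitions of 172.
330495499613

p(n) counts ways to write n as a sum of positive integers (order ignored).
Euler's pentagonal recurrence: p(k) = p(k-1) + p(k-2) - p(k-5) - p(k-7) + p(k-12) + p(k-15) - ... (offsets j(3j∓1)/2, signs ++--, p(0)=1, p(<0)=0).
DP table for k = 0..171: p(0)=1, p(1)=1, p(2)=2, p(3)=3, p(4)=5, p(5)=7, p(6)=11, p(7)=15, p(8)=22, p(9)=30, p(10)=42, p(11)=56, p(12)=77, p(13)=101, p(14)=135, p(15)=176, p(16)=231, p(17)=297, p(18)=385, p(19)=490, p(20)=627, p(21)=792, p(22)=1002, p(23)=1255, p(24)=1575, p(25)=1958, p(26)=2436, p(27)=3010, p(28)=3718, p(29)=4565, p(30)=5604, p(31)=6842, p(32)=8349, p(33)=10143, p(34)=12310, p(35)=14883, p(36)=17977, p(37)=21637, p(38)=26015, p(39)=31185, p(40)=37338, p(41)=44583, p(42)=53174, p(43)=63261, p(44)=75175, p(45)=89134, p(46)=105558, p(47)=124754, p(48)=147273, p(49)=173525, p(50)=204226, p(51)=239943, p(52)=281589, p(53)=329931, p(54)=386155, p(55)=451276, p(56)=526823, p(57)=614154, p(58)=715220, p(59)=831820, p(60)=966467, p(61)=1121505, p(62)=1300156, p(63)=1505499, p(64)=1741630, p(65)=2012558, p(66)=2323520, p(67)=2679689, p(68)=3087735, p(69)=3554345, p(70)=4087968, p(71)=4697205, p(72)=5392783, p(73)=6185689, p(74)=7089500, p(75)=8118264, p(76)=9289091, p(77)=10619863, p(78)=12132164, p(79)=13848650, p(80)=15796476, p(81)=18004327, p(82)=20506255, p(83)=23338469, p(84)=26543660, p(85)=30167357, p(86)=34262962, p(87)=38887673, p(88)=44108109, p(89)=49995925, p(90)=56634173, p(91)=64112359, p(92)=72533807, p(93)=82010177, p(94)=92669720, p(95)=104651419, p(96)=118114304, p(97)=133230930, p(98)=150198136, p(99)=169229875, p(100)=190569292, p(101)=214481126, p(102)=241265379, p(103)=271248950, p(104)=304801365, p(105)=342325709, p(106)=384276336, p(107)=431149389, p(108)=483502844, p(109)=541946240, p(110)=607163746, p(111)=679903203, p(112)=761002156, p(113)=851376628, p(114)=952050665, p(115)=1064144451, p(116)=1188908248, p(117)=1327710076, p(118)=1482074143, p(119)=1653668665, p(120)=1844349560, p(121)=2056148051, p(122)=2291320912, p(123)=2552338241, p(124)=2841940500, p(125)=3163127352, p(126)=3519222692, p(127)=3913864295, p(128)=4351078600, p(129)=4835271870, p(130)=5371315400, p(131)=5964539504, p(132)=6620830889, p(133)=7346629512, p(134)=8149040695, p(135)=9035836076, p(136)=10015581680, p(137)=11097645016, p(138)=12292341831, p(139)=13610949895, p(140)=15065878135, p(141)=16670689208, p(142)=18440293320, p(143)=20390982757, p(144)=22540654445, p(145)=24908858009, p(146)=27517052599, p(147)=30388671978, p(148)=33549419497, p(149)=37027355200, p(150)=40853235313, p(151)=45060624582, p(152)=49686288421, p(153)=54770336324, p(154)=60356673280, p(155)=66493182097, p(156)=73232243759, p(157)=80630964769, p(158)=88751778802, p(159)=97662728555, p(160)=107438159466, p(161)=118159068427, p(162)=129913904637, p(163)=142798995930, p(164)=156919475295, p(165)=172389800255, p(166)=189334822579, p(167)=207890420102, p(168)=228204732751, p(169)=250438925115, p(170)=274768617130, p(171)=301384802048.
Final step: p(172) = p(171) + p(170) - p(167) - p(165) + p(160) + p(157) - p(150) - p(146) + p(137) + p(132) - p(121) - p(115) + p(102) + p(95) - p(80) - p(72) + p(55) + p(46) - p(27) - p(17)
= 301384802048 + 274768617130 - 207890420102 - 172389800255 + 107438159466 + 80630964769 - 40853235313 - 27517052599 + 11097645016 + 6620830889 - 2056148051 - 1064144451 + 241265379 + 104651419 - 15796476 - 5392783 + 451276 + 105558 - 3010 - 297
= 330495499613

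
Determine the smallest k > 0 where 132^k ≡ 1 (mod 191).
190

191 is prime, so ord(132) divides φ(191) = 190.
Divisors of 190: 1, 2, 5, 10, 19, 38, 95, 190.
Repeated squaring: 132^1 ≡ 132, 132^2 ≡ 43, 132^4 ≡ 130, 132^8 ≡ 92, 132^16 ≡ 60, 132^32 ≡ 162, 132^64 ≡ 77, 132^128 ≡ 8 (mod 191).
Test 132^d mod 191 for each divisor d in increasing order:
132^1 ≡ 132
132^2 ≡ 43
132^5 = 132^4·132^1 ≡ 161
132^10 = 132^8·132^2 ≡ 136
132^19 = 132^16·132^2·132^1 ≡ 7
132^38 = 132^32·132^4·132^2 ≡ 49
132^95 = 132^64·132^16·132^8·132^4·132^2·132^1 ≡ 190
132^190 = 132^128·132^32·132^16·132^8·132^4·132^2 ≡ 1  ← first divisor giving 1
The order is 190.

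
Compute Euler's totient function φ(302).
150

302 = 2 × 151
φ(n) = n × ∏(1 - 1/p) for each prime p dividing n
φ(302) = 302 × (1 - 1/2) × (1 - 1/151) = 150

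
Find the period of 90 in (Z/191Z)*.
95

191 is prime, so ord(90) divides φ(191) = 190.
Divisors of 190: 1, 2, 5, 10, 19, 38, 95, 190.
Repeated squaring: 90^1 ≡ 90, 90^2 ≡ 78, 90^4 ≡ 163, 90^8 ≡ 20, 90^16 ≡ 18, 90^32 ≡ 133, 90^64 ≡ 117, 90^128 ≡ 128 (mod 191).
Test 90^d mod 191 for each divisor d in increasing order:
90^1 ≡ 90
90^2 ≡ 78
90^5 = 90^4·90^1 ≡ 154
90^10 = 90^8·90^2 ≡ 32
90^19 = 90^16·90^2·90^1 ≡ 109
90^38 = 90^32·90^4·90^2 ≡ 39
90^95 = 90^64·90^16·90^8·90^4·90^2·90^1 ≡ 1  ← first divisor giving 1
The order is 95.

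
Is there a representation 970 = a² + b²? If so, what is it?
3² + 31² (a=3, b=31)

Factorization: 970 = 2 × 5 × 97
By Fermat: n is sum of two squares iff every prime p ≡ 3 (mod 4) appears to even power.
All primes ≡ 3 (mod 4) appear to even power.
Search a = 0, 1, 2, … for 970 - a² a perfect square: first hit at a = 3: 970 - 9 = 961 = 31².
970 = 3² + 31² = 9 + 961 ✓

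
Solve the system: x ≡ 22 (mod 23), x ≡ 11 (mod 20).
91

Using Chinese Remainder Theorem:
M = 23 × 20 = 460
M1 = 20, M2 = 23
y1 = 20^(-1) mod 23 = 15
y2 = 23^(-1) mod 20 = 7
x = (22×20×15 + 11×23×7) mod 460 = 91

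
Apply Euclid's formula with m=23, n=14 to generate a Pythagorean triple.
(333, 644, 725)

Euclid's formula: a = m² - n², b = 2mn, c = m² + n²
m = 23, n = 14
a = 23² - 14² = 529 - 196 = 333
b = 2 × 23 × 14 = 644
c = 23² + 14² = 529 + 196 = 725
Verification: 333² + 644² = 110889 + 414736 = 525625 = 725² ✓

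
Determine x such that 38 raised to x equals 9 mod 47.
24

Baby-step giant-step with step n = ⌈√47⌉ = 7.
Baby steps 38^j mod 47 (j:value) for j=0..6: 0:1, 1:38, 2:34, 3:23, 4:28, 5:30, 6:12.
Giant-step multiplier: 38^(-7) ≡ 38^(46-7) = 38^39 ≡ 10 (mod 47).
Giant steps γ_i = 9·10^i mod 47: γ_0=9, γ_1=43, γ_2=7, γ_3=23 (in table at j=3).
x = i·n + j = 3·7 + 3 = 24.
Check: 38^24 ≡ 9 (mod 47).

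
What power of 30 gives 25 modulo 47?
26

Baby-step giant-step with step n = ⌈√47⌉ = 7.
Baby steps 30^j mod 47 (j:value) for j=0..6: 0:1, 1:30, 2:7, 3:22, 4:2, 5:13, 6:14.
Giant-step multiplier: 30^(-7) ≡ 30^(46-7) = 30^39 ≡ 31 (mod 47).
Giant steps γ_i = 25·31^i mod 47: γ_0=25, γ_1=23, γ_2=8, γ_3=13 (in table at j=5).
x = i·n + j = 3·7 + 5 = 26.
Check: 30^26 ≡ 25 (mod 47).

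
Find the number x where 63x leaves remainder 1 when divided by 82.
69

gcd(63, 82) = 1, so the inverse exists.
Extended Euclidean algorithm on (82, 63):
82 = 1 × 63 + 19  ⟹  19 = (1)·82 + (-1)·63
63 = 3 × 19 + 6  ⟹  6 = (-3)·82 + (4)·63
19 = 3 × 6 + 1  ⟹  1 = (10)·82 + (-13)·63
So (-13)·63 ≡ 1 (mod 82), i.e. 63^(-1) ≡ -13 ≡ 69 (mod 82).
Check: 63 × 69 = 4347 ≡ 1 (mod 82)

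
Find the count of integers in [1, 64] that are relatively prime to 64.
32

64 = 2^6
φ(n) = n × ∏(1 - 1/p) for each prime p dividing n
φ(64) = 64 × (1 - 1/2) = 32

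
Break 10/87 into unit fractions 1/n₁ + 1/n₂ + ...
1/9 + 1/261

Greedy algorithm:
10/87: ceiling(87/10) = 9, use 1/9
1/261: ceiling(261/1) = 261, use 1/261
Result: 10/87 = 1/9 + 1/261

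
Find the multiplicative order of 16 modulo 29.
7

29 is prime, so ord(16) divides φ(29) = 28.
Divisors of 28: 1, 2, 4, 7, 14, 28.
Repeated squaring: 16^1 ≡ 16, 16^2 ≡ 24, 16^4 ≡ 25, 16^8 ≡ 16, 16^16 ≡ 24 (mod 29).
Test 16^d mod 29 for each divisor d in increasing order:
16^1 ≡ 16
16^2 ≡ 24
16^4 ≡ 25
16^7 = 16^4·16^2·16^1 ≡ 1  ← first divisor giving 1
The order is 7.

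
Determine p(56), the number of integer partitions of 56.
526823

p(n) counts ways to write n as a sum of positive integers (order ignored).
Euler's pentagonal recurrence: p(k) = p(k-1) + p(k-2) - p(k-5) - p(k-7) + p(k-12) + p(k-15) - ... (offsets j(3j∓1)/2, signs ++--, p(0)=1, p(<0)=0).
DP table for k = 0..55: p(0)=1, p(1)=1, p(2)=2, p(3)=3, p(4)=5, p(5)=7, p(6)=11, p(7)=15, p(8)=22, p(9)=30, p(10)=42, p(11)=56, p(12)=77, p(13)=101, p(14)=135, p(15)=176, p(16)=231, p(17)=297, p(18)=385, p(19)=490, p(20)=627, p(21)=792, p(22)=1002, p(23)=1255, p(24)=1575, p(25)=1958, p(26)=2436, p(27)=3010, p(28)=3718, p(29)=4565, p(30)=5604, p(31)=6842, p(32)=8349, p(33)=10143, p(34)=12310, p(35)=14883, p(36)=17977, p(37)=21637, p(38)=26015, p(39)=31185, p(40)=37338, p(41)=44583, p(42)=53174, p(43)=63261, p(44)=75175, p(45)=89134, p(46)=105558, p(47)=124754, p(48)=147273, p(49)=173525, p(50)=204226, p(51)=239943, p(52)=281589, p(53)=329931, p(54)=386155, p(55)=451276.
Final step: p(56) = p(55) + p(54) - p(51) - p(49) + p(44) + p(41) - p(34) - p(30) + p(21) + p(16) - p(5)
= 451276 + 386155 - 239943 - 173525 + 75175 + 44583 - 12310 - 5604 + 792 + 231 - 7
= 526823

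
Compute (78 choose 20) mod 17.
4

Using Lucas' theorem:
Write n=78 and k=20 in base 17:
n in base 17: [4, 10]
k in base 17: [1, 3]
C(78,20) mod 17 = ∏ C(n_i, k_i) mod 17
Digit binomials (mod 17): C(4,1) = 4; C(10,3) = 120 ≡ 1
Product: 4 × 1 = 4 ≡ 4 (mod 17)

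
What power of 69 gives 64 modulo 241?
60

Baby-step giant-step with step n = ⌈√241⌉ = 16.
Baby steps 69^j mod 241 (j:value) for j=0..15: 0:1, 1:69, 2:182, 3:26, 4:107, 5:153, 6:194, 7:131, 8:122, 9:224, 10:32, 11:39, 12:40, 13:109, 14:50, 15:76.
Giant-step multiplier: 69^(-16) ≡ 69^(240-16) = 69^224 ≡ 54 (mod 241).
Giant steps γ_i = 64·54^i mod 241: γ_0=64, γ_1=82, γ_2=90, γ_3=40 (in table at j=12).
x = i·n + j = 3·16 + 12 = 60.
Check: 69^60 ≡ 64 (mod 241).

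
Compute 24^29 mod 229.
7

Repeated squaring. Binary of 29 = 11101.
24^1 ≡ 24 (mod 229); 24^2 ≡ 118 (mod 229); 24^4 ≡ 184 (mod 229); 24^8 ≡ 193 (mod 229); 24^16 ≡ 151 (mod 229)
24^29 = 24^1 × 24^4 × 24^8 × 24^16 ≡ 7 (mod 229)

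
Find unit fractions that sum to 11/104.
1/10 + 1/174 + 1/45240

Greedy algorithm:
11/104: ceiling(104/11) = 10, use 1/10
3/520: ceiling(520/3) = 174, use 1/174
1/45240: ceiling(45240/1) = 45240, use 1/45240
Result: 11/104 = 1/10 + 1/174 + 1/45240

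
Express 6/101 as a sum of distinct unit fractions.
1/17 + 1/1717

Greedy algorithm:
6/101: ceiling(101/6) = 17, use 1/17
1/1717: ceiling(1717/1) = 1717, use 1/1717
Result: 6/101 = 1/17 + 1/1717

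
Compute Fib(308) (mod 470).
91

Matrix identity: Q^n = [[F_(n+1), F_n], [F_n, F_(n-1)]] with Q = [[1,1],[1,0]].
n = 308 = 100110100₂. Square-and-multiply, entries mod 470:
Q^1 = [[1,1],[1,0]]
Q^2 = (Q^1)² = [[2,1],[1,1]]
Q^4 = (Q^2)² = [[5,3],[3,2]]
Q^9 = (Q^4)²·Q = [[55,34],[34,21]]
Q^19 = (Q^9)²·Q = [[185,421],[421,234]]
Q^38 = (Q^19)² = [[436,149],[149,287]]
Q^77 = (Q^38)²·Q = [[424,327],[327,97]]
Q^154 = (Q^77)² = [[5,227],[227,248]]
Q^308 = (Q^154)² = [[324,91],[91,233]]
F_308 mod 470 = Q^308[0][1] = 91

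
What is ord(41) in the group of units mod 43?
7

43 is prime, so ord(41) divides φ(43) = 42.
Divisors of 42: 1, 2, 3, 6, 7, 14, 21, 42.
Repeated squaring: 41^1 ≡ 41, 41^2 ≡ 4, 41^4 ≡ 16, 41^8 ≡ 41, 41^16 ≡ 4, 41^32 ≡ 16 (mod 43).
Test 41^d mod 43 for each divisor d in increasing order:
41^1 ≡ 41
41^2 ≡ 4
41^3 = 41^2·41^1 ≡ 35
41^6 = 41^4·41^2 ≡ 21
41^7 = 41^4·41^2·41^1 ≡ 1  ← first divisor giving 1
The order is 7.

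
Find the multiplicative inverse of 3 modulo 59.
20

gcd(3, 59) = 1, so the inverse exists.
Extended Euclidean algorithm on (59, 3):
59 = 19 × 3 + 2  ⟹  2 = (1)·59 + (-19)·3
3 = 1 × 2 + 1  ⟹  1 = (-1)·59 + (20)·3
So (20)·3 ≡ 1 (mod 59), i.e. 3^(-1) ≡ 20 (mod 59).
Check: 3 × 20 = 60 ≡ 1 (mod 59)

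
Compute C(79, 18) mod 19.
0

Using Lucas' theorem:
Write n=79 and k=18 in base 19:
n in base 19: [4, 3]
k in base 19: [0, 18]
C(79,18) mod 19 = ∏ C(n_i, k_i) mod 19
Digit binomials (mod 19): C(4,0) = 1; C(3,18) = 0 (k_i > n_i)
Product: 1 × 0 = 0 ≡ 0 (mod 19)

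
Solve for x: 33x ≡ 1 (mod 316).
249

gcd(33, 316) = 1, so the inverse exists.
Extended Euclidean algorithm on (316, 33):
316 = 9 × 33 + 19  ⟹  19 = (1)·316 + (-9)·33
33 = 1 × 19 + 14  ⟹  14 = (-1)·316 + (10)·33
19 = 1 × 14 + 5  ⟹  5 = (2)·316 + (-19)·33
14 = 2 × 5 + 4  ⟹  4 = (-5)·316 + (48)·33
5 = 1 × 4 + 1  ⟹  1 = (7)·316 + (-67)·33
So (-67)·33 ≡ 1 (mod 316), i.e. 33^(-1) ≡ -67 ≡ 249 (mod 316).
Check: 33 × 249 = 8217 ≡ 1 (mod 316)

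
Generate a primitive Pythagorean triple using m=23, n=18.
(205, 828, 853)

Euclid's formula: a = m² - n², b = 2mn, c = m² + n²
m = 23, n = 18
a = 23² - 18² = 529 - 324 = 205
b = 2 × 23 × 18 = 828
c = 23² + 18² = 529 + 324 = 853
Verification: 205² + 828² = 42025 + 685584 = 727609 = 853² ✓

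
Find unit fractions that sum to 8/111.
1/14 + 1/1554

Greedy algorithm:
8/111: ceiling(111/8) = 14, use 1/14
1/1554: ceiling(1554/1) = 1554, use 1/1554
Result: 8/111 = 1/14 + 1/1554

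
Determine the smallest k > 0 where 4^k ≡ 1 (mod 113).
14

113 is prime, so ord(4) divides φ(113) = 112.
Divisors of 112: 1, 2, 4, 7, 8, 14, 16, 28, 56, 112.
Repeated squaring: 4^1 ≡ 4, 4^2 ≡ 16, 4^4 ≡ 30, 4^8 ≡ 109, 4^16 ≡ 16, 4^32 ≡ 30, 4^64 ≡ 109 (mod 113).
Test 4^d mod 113 for each divisor d in increasing order:
4^1 ≡ 4
4^2 ≡ 16
4^4 ≡ 30
4^7 = 4^4·4^2·4^1 ≡ 112
4^8 ≡ 109
4^14 = 4^8·4^4·4^2 ≡ 1  ← first divisor giving 1
The order is 14.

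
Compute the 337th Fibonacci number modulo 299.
1

Matrix identity: Q^n = [[F_(n+1), F_n], [F_n, F_(n-1)]] with Q = [[1,1],[1,0]].
n = 337 = 101010001₂. Square-and-multiply, entries mod 299:
Q^1 = [[1,1],[1,0]]
Q^2 = (Q^1)² = [[2,1],[1,1]]
Q^5 = (Q^2)²·Q = [[8,5],[5,3]]
Q^10 = (Q^5)² = [[89,55],[55,34]]
Q^21 = (Q^10)²·Q = [[70,182],[182,187]]
Q^42 = (Q^21)² = [[51,130],[130,220]]
Q^84 = (Q^42)² = [[66,247],[247,118]]
Q^168 = (Q^84)² = [[183,0],[0,183]]
Q^337 = (Q^168)²·Q = [[1,1],[1,0]]
F_337 mod 299 = Q^337[0][1] = 1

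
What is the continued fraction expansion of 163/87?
[1; 1, 6, 1, 10]

Euclidean algorithm steps:
163 = 1 × 87 + 76
87 = 1 × 76 + 11
76 = 6 × 11 + 10
11 = 1 × 10 + 1
10 = 10 × 1 + 0
Continued fraction: [1; 1, 6, 1, 10]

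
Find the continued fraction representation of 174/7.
[24; 1, 6]

Euclidean algorithm steps:
174 = 24 × 7 + 6
7 = 1 × 6 + 1
6 = 6 × 1 + 0
Continued fraction: [24; 1, 6]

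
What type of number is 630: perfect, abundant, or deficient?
abundant

Proper divisors of 630: sum = 1 + 2 + 3 + 5 + 6 + 7 + 9 + 10 + ... + 105 + 126 + 210 + 315 (23 divisors) = 1242
Since 1242 > 630, 630 is abundant.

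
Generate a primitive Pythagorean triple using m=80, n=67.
(1911, 10720, 10889)

Euclid's formula: a = m² - n², b = 2mn, c = m² + n²
m = 80, n = 67
a = 80² - 67² = 6400 - 4489 = 1911
b = 2 × 80 × 67 = 10720
c = 80² + 67² = 6400 + 4489 = 10889
Verification: 1911² + 10720² = 3651921 + 114918400 = 118570321 = 10889² ✓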